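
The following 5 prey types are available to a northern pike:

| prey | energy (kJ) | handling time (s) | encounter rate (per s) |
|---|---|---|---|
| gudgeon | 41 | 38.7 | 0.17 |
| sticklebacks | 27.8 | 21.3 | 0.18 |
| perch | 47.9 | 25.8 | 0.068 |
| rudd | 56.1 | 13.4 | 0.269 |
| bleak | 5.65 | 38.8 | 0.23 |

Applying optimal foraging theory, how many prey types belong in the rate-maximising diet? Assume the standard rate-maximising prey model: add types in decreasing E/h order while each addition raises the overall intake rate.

Profitabilities (E/h, kJ/s): rudd 4.19, perch 1.86, sticklebacks 1.31, gudgeon 1.06, bleak 0.146. Add prey in this order while the next type's profitability exceeds the intake rate on those already taken.
Rate on top 1: 3.277. perch: 1.86 < 3.277 → exclude; stop.
Optimal diet: rudd — 1 of 5 types.

1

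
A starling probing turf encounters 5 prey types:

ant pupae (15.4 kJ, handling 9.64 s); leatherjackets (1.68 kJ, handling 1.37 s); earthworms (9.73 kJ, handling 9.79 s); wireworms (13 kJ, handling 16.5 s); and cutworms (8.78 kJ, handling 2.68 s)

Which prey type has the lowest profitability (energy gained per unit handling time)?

wireworms

Profitability E/h (kJ/s): ant pupae = 15.4/9.64 = 1.6, leatherjackets = 1.68/1.37 = 1.23, earthworms = 9.73/9.79 = 0.994, wireworms = 13/16.5 = 0.788, cutworms = 8.78/2.68 = 3.28.
Ranked: cutworms > ant pupae > leatherjackets > earthworms > wireworms.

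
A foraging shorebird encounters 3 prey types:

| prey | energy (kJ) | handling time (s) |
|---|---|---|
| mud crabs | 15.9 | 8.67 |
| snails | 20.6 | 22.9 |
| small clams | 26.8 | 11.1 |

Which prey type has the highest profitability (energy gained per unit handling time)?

small clams

Profitability E/h (kJ/s): mud crabs = 15.9/8.67 = 1.83, snails = 20.6/22.9 = 0.9, small clams = 26.8/11.1 = 2.41.
Ranked: small clams > mud crabs > snails.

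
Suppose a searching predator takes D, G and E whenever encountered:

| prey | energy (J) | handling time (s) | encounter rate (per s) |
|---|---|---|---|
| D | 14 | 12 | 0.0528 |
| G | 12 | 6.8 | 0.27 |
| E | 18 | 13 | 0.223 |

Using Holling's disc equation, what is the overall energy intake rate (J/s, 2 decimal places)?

Energy encountered per unit search time: 0.0528×14 + 0.27×12 + 0.223×18 = 7.993 J/s.
Handling time per unit search time: 0.0528×12 + 0.27×6.8 + 0.223×13 = 5.369.
Rate = 7.993/(1 + 5.369) = 1.255 J/s.

1.26 J/s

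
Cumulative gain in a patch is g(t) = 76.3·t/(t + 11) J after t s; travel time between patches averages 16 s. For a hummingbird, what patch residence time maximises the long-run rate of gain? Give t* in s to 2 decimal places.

Maximise g(t)/(T+t): set derivative to zero → g'(t)(T+t) = g(t).
g'(t) = 76.3·11/(t + 11)². Setting 76.3·11/(t+11)² = 76.3t/[(t+11)(16+t)] gives 11(16+t) = t(t+11), so t² = 11×16 = 176.
t* = √176 = 13.27 s.

13.27 s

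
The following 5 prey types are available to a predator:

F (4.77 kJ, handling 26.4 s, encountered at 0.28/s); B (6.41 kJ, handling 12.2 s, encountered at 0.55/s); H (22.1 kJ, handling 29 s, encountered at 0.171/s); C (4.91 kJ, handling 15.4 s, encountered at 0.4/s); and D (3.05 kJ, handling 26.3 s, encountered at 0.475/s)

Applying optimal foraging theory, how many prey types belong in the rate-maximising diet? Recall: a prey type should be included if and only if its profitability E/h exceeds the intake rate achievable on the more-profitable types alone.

1

Profitabilities (E/h, kJ/s): H 0.762, B 0.525, C 0.319, F 0.181, D 0.116. Add prey in this order while the next type's profitability exceeds the intake rate on those already taken.
Rate on top 1: 0.6342. B: 0.525 < 0.6342 → exclude; stop.
Optimal diet: H — 1 of 5 types.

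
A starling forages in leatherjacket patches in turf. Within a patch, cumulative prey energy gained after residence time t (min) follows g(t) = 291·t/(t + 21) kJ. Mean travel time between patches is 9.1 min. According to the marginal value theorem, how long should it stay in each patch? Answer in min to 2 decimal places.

Optimal t* satisfies g'(t*) = g(t*)/(T + t*).
g'(t) = 291·21/(t + 21)². Setting 291·21/(t+21)² = 291t/[(t+21)(9.1+t)] gives 21(9.1+t) = t(t+21), so t² = 21×9.1 = 191.1.
t* = √191.1 = 13.82 min.

13.82 min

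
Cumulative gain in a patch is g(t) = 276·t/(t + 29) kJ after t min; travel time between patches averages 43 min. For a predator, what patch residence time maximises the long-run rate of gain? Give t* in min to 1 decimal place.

35.3 min

By the marginal value theorem, leave when the instantaneous gain rate g'(t) equals the habitat-wide average g(t)/(T + t).
g'(t) = 276·29/(t + 29)². Setting 276·29/(t+29)² = 276t/[(t+29)(43+t)] gives 29(43+t) = t(t+29), so t² = 29×43 = 1247.
t* = √1247 = 35.31 min.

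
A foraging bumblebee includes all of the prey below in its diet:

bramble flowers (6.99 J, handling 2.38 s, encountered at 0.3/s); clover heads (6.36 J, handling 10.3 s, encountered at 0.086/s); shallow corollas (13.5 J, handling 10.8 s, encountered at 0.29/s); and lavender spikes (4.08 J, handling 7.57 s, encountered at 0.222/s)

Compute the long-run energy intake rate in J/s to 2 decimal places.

1.01 J/s

R = Σλ_iE_i / (1 + Σλ_ih_i)
Numerator: 0.3×6.99 + 0.086×6.36 + 0.29×13.5 + 0.222×4.08 = 7.465
Denominator: 1 + 0.3×2.38 + 0.086×10.3 + 0.29×10.8 + 0.222×7.57 = 7.412
R = 7.465/7.412 = 1.007 J/s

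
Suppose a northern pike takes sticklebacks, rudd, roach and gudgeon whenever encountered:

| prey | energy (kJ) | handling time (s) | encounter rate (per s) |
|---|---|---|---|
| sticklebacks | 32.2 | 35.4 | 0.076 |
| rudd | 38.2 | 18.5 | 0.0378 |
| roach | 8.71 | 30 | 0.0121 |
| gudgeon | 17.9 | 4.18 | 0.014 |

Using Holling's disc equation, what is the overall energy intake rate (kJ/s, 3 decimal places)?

R = Σλ_iE_i / (1 + Σλ_ih_i)
Numerator: 0.076×32.2 + 0.0378×38.2 + 0.0121×8.71 + 0.014×17.9 = 4.247
Denominator: 1 + 0.076×35.4 + 0.0378×18.5 + 0.0121×30 + 0.014×4.18 = 4.811
R = 4.247/4.811 = 0.8828 kJ/s

0.883 kJ/s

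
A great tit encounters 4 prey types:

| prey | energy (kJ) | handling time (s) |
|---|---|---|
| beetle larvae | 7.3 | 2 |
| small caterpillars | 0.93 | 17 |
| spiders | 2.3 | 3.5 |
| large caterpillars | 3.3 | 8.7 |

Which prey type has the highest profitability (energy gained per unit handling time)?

beetle larvae

Profitability E/h (kJ/s): beetle larvae = 7.3/2 = 3.65, small caterpillars = 0.93/17 = 0.0547, spiders = 2.3/3.5 = 0.657, large caterpillars = 3.3/8.7 = 0.379.
Ranked: beetle larvae > spiders > large caterpillars > small caterpillars.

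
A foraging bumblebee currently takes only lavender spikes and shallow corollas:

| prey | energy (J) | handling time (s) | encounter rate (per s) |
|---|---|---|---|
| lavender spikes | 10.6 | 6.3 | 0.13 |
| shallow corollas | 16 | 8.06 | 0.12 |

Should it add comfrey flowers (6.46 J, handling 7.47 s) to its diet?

On lavender spikes and shallow corollas alone, R = ΣλE/(1+Σλh) = 3.298/2.786 = 1.184 J/s.
Profitability of comfrey flowers: 6.46/7.47 = 0.8648 J/s.
Since 0.8648 < R, time spent handling comfrey flowers is better spent searching.

No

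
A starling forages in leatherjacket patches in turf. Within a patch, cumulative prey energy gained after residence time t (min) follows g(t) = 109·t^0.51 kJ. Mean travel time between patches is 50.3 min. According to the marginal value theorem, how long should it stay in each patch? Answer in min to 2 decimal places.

52.35 min

Optimal t* satisfies g'(t*) = g(t*)/(T + t*).
g'(t) = 0.51·109·t^-0.49. Setting 0.51·109·t^-0.49 = 109·t^0.51/(50.3+t) gives 0.51(50.3+t) = t, so 0.49·t = 0.51×50.3.
t* = 0.51×50.3/0.49 = 52.35 min.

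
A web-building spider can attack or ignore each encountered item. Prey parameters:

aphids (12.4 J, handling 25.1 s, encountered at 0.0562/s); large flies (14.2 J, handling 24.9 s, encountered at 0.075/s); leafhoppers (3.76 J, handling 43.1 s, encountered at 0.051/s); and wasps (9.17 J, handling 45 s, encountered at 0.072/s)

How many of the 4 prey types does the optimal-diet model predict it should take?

2

E/h in descending order: large flies 0.57, aphids 0.494, wasps 0.204, leafhoppers 0.0872 J/s. The optimal diet is the largest prefix of this list for which every included type satisfies E_i/h_i > R on the types above it.
Rate on top 1: 0.3714. aphids: 0.494 > 0.3714 → include.
Rate on top 2: 0.4118. wasps: 0.204 < 0.4118 → exclude; stop.
Optimal diet: large flies, aphids — 2 of 4 types.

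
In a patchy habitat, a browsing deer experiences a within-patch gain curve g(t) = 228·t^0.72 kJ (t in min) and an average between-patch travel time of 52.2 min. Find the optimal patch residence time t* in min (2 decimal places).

134.23 min

By the marginal value theorem, leave when the instantaneous gain rate g'(t) equals the habitat-wide average g(t)/(T + t).
g'(t) = 0.72·228·t^-0.28. Setting 0.72·228·t^-0.28 = 228·t^0.72/(52.2+t) gives 0.72(52.2+t) = t, so 0.28·t = 0.72×52.2.
t* = 0.72×52.2/0.28 = 134.2 min.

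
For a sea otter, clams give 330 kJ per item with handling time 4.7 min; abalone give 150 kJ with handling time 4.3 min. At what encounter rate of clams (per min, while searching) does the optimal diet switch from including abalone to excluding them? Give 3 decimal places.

The zero-one rule: include abalone iff E₂/h₂ > λE₁/(1+λh₁). Equality gives the switch point.
λE₁h₂ = E₂ + λE₂h₁ ⇒ λ = E₂/(E₁h₂ − E₂h₁) = 150/(1419 − 705) = 0.2101 per min.

0.210 per min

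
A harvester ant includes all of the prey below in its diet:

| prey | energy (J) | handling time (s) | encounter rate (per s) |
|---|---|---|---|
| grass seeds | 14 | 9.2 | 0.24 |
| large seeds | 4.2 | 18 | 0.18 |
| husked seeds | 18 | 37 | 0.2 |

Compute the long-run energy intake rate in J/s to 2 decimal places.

0.56 J/s

Energy encountered per unit search time: 0.24×14 + 0.18×4.2 + 0.2×18 = 7.716 J/s.
Handling time per unit search time: 0.24×9.2 + 0.18×18 + 0.2×37 = 12.85.
Rate = 7.716/(1 + 12.85) = 0.5572 J/s.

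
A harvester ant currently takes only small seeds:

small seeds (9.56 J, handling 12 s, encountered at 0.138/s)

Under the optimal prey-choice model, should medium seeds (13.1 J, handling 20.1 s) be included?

Intake rate on the current diet: R = (0.138×9.56) / (1 + 0.138×12) = 1.319/2.656 = 0.4967 J/s.
Profitability of medium seeds: 13.1/20.1 = 0.6517 J/s.
Since 0.6517 > R, including medium seeds increases the long-run rate.

Yes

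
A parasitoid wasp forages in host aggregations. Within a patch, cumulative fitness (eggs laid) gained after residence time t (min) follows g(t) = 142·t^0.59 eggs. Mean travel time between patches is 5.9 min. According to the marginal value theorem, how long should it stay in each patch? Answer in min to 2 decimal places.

Maximise g(t)/(T+t): set derivative to zero → g'(t)(T+t) = g(t).
g'(t) = 0.59·142·t^-0.41. Setting 0.59·142·t^-0.41 = 142·t^0.59/(5.9+t) gives 0.59(5.9+t) = t, so 0.41·t = 0.59×5.9.
t* = 0.59×5.9/0.41 = 8.49 min.

8.49 min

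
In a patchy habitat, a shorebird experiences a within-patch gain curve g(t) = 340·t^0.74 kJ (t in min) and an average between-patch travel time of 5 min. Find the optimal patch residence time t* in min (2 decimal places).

14.23 min

Optimal t* satisfies g'(t*) = g(t*)/(T + t*).
g'(t) = 0.74·340·t^-0.26. Setting 0.74·340·t^-0.26 = 340·t^0.74/(5+t) gives 0.74(5+t) = t, so 0.26·t = 0.74×5.
t* = 0.74×5/0.26 = 14.23 min.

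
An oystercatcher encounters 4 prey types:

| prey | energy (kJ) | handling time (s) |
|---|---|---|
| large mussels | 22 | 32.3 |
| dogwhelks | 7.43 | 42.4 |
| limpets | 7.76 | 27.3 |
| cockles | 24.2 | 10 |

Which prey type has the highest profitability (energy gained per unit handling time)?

cockles

Profitability E/h (kJ/s): large mussels = 22/32.3 = 0.681, dogwhelks = 7.43/42.4 = 0.175, limpets = 7.76/27.3 = 0.284, cockles = 24.2/10 = 2.42.
Ranked: cockles > large mussels > limpets > dogwhelks.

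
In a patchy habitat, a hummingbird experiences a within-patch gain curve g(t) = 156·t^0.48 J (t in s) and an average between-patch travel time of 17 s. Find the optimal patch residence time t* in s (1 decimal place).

Maximise g(t)/(T+t): set derivative to zero → g'(t)(T+t) = g(t).
g'(t) = 0.48·156·t^-0.52. Setting 0.48·156·t^-0.52 = 156·t^0.48/(17+t) gives 0.48(17+t) = t, so 0.52·t = 0.48×17.
t* = 0.48×17/0.52 = 15.69 s.

15.7 s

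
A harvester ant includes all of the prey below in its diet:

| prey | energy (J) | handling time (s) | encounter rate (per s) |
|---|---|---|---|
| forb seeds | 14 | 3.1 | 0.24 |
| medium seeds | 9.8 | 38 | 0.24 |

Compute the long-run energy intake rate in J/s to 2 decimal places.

0.53 J/s

R = (0.24×14 + 0.24×9.8) / (1 + 0.24×3.1 + 0.24×38) = 5.712/10.86 = 0.5258 J/s.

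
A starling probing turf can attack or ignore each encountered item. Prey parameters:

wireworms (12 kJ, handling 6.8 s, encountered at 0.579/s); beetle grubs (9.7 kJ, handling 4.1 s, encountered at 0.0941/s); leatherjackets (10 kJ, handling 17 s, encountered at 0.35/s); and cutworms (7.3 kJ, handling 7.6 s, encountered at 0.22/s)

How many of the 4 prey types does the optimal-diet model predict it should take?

Rank by E/h (kJ/s): beetle grubs 2.37, wireworms 1.76, cutworms 0.961, leatherjackets 0.588. Include each in turn until the next type's E/h falls below the running intake rate.
Rate on top 1: 0.6587. wireworms: 1.76 > 0.6587 → include.
Rate on top 2: 1.477. cutworms: 0.961 < 1.477 → exclude; stop.
Optimal diet: beetle grubs, wireworms — 2 of 4 types.

2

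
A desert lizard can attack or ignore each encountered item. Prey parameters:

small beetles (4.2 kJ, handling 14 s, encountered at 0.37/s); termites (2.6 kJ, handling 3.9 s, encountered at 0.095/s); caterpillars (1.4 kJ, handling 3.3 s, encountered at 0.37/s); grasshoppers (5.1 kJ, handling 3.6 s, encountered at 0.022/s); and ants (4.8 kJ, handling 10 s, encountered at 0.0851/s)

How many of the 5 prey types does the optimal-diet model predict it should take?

Profitabilities (E/h, kJ/s): grasshoppers 1.42, termites 0.667, ants 0.48, caterpillars 0.424, small beetles 0.3. Add prey in this order while the next type's profitability exceeds the intake rate on those already taken.
Rate on top 1: 0.104. termites: 0.667 > 0.104 → include.
Rate on top 2: 0.2478. ants: 0.48 > 0.2478 → include.
Rate on top 3: 0.3337. caterpillars: 0.424 > 0.3337 → include.
Rate on top 4: 0.3651. small beetles: 0.3 < 0.3651 → exclude; stop.
Optimal diet: grasshoppers, termites, ants, caterpillars — 4 of 5 types.

4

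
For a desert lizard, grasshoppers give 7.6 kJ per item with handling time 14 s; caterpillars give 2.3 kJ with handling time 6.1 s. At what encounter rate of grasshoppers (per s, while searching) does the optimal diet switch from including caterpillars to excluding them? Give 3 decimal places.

0.162 per s

Drop caterpillars once their profitability E₂/h₂ falls below the rate achievable on grasshoppers alone: E₂/h₂ = λE₁/(1 + λh₁).
Solve for λ: λE₁h₂ = E₂(1 + λh₁) → λ(E₁h₂ − E₂h₁) = E₂ → λ = E₂/(E₁h₂ − E₂h₁).
λ = 2.3/(7.6×6.1 − 2.3×14) = 2.3/14.16 = 0.1624 per s.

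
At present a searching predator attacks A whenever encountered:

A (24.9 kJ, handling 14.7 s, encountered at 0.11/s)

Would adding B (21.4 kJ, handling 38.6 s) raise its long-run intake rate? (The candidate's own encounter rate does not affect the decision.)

No

Current rate: (0.11×24.9)/(1 + 0.11×14.7) = 1.047 kJ/s.
B: E/h = 21.4/38.6 = 0.5544 kJ/s.
Since 0.5544 < R, time spent handling B is better spent searching.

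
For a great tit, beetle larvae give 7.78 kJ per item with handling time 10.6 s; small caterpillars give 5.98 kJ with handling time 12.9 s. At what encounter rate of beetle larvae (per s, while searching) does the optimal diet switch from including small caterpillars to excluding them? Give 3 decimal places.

Drop small caterpillars once their profitability E₂/h₂ falls below the rate achievable on beetle larvae alone: E₂/h₂ = λE₁/(1 + λh₁).
Solve for λ: λE₁h₂ = E₂(1 + λh₁) → λ(E₁h₂ − E₂h₁) = E₂ → λ = E₂/(E₁h₂ − E₂h₁).
λ = 5.98/(7.78×12.9 − 5.98×10.6) = 5.98/36.97 = 0.1617 per s.

0.162 per s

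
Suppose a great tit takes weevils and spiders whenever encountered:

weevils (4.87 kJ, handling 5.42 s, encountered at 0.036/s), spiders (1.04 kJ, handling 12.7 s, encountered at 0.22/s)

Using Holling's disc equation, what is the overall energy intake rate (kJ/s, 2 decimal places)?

0.10 kJ/s

R = Σλ_iE_i / (1 + Σλ_ih_i)
Numerator: 0.036×4.87 + 0.22×1.04 = 0.4041
Denominator: 1 + 0.036×5.42 + 0.22×12.7 = 3.989
R = 0.4041/3.989 = 0.1013 kJ/s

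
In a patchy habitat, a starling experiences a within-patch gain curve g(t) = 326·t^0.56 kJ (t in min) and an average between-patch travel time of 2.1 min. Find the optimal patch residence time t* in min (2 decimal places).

Optimal t* satisfies g'(t*) = g(t*)/(T + t*).
g'(t) = 0.56·326·t^-0.44. Setting 0.56·326·t^-0.44 = 326·t^0.56/(2.1+t) gives 0.56(2.1+t) = t, so 0.44·t = 0.56×2.1.
t* = 0.56×2.1/0.44 = 2.673 min.

2.67 min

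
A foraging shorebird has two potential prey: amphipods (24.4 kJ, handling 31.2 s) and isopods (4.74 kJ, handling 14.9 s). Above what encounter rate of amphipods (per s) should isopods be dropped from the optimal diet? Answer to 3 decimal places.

0.022 per s

At the threshold, the rate on amphipods alone equals the profitability of isopods: λ·24.4/(1 + λ·31.2) = 4.74/14.9 = 0.3181.
Rearranging, λ(24.4 − 0.3181×31.2) = 0.3181, so λ = 0.3181/14.47 = 0.02198 per s.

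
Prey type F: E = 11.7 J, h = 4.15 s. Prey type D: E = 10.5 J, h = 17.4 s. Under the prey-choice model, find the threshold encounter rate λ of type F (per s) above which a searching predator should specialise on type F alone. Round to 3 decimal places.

0.066 per s

At the threshold, the rate on type F alone equals the profitability of type D: λ·11.7/(1 + λ·4.15) = 10.5/17.4 = 0.6034.
Rearranging, λ(11.7 − 0.6034×4.15) = 0.6034, so λ = 0.6034/9.196 = 0.06562 per s.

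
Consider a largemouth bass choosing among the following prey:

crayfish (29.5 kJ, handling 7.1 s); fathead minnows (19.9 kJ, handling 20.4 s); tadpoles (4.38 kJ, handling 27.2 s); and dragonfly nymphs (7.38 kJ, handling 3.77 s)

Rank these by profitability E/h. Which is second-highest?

dragonfly nymphs

Profitability E/h (kJ/s): crayfish = 29.5/7.1 = 4.15, fathead minnows = 19.9/20.4 = 0.975, tadpoles = 4.38/27.2 = 0.161, dragonfly nymphs = 7.38/3.77 = 1.96.
Ranked: crayfish > dragonfly nymphs > fathead minnows > tadpoles.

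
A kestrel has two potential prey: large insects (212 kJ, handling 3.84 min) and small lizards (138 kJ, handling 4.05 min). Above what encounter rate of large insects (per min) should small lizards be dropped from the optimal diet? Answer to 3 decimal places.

0.420 per min

Drop small lizards once their profitability E₂/h₂ falls below the rate achievable on large insects alone: E₂/h₂ = λE₁/(1 + λh₁).
Solve for λ: λE₁h₂ = E₂(1 + λh₁) → λ(E₁h₂ − E₂h₁) = E₂ → λ = E₂/(E₁h₂ − E₂h₁).
λ = 138/(212×4.05 − 138×3.84) = 138/328.7 = 0.4199 per min.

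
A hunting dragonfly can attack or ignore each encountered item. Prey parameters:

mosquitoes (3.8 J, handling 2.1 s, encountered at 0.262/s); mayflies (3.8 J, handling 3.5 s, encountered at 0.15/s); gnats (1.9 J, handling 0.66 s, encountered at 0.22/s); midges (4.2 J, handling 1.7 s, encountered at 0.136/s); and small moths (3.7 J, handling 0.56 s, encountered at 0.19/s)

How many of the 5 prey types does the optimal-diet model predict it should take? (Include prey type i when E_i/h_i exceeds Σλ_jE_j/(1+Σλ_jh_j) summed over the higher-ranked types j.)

4

E/h in descending order: small moths 6.61, gnats 2.88, midges 2.47, mosquitoes 1.81, mayflies 1.09 J/s. The optimal diet is the largest prefix of this list for which every included type satisfies E_i/h_i > R on the types above it.
Rate on top 1: 0.6354. gnats: 2.88 > 0.6354 → include.
Rate on top 2: 0.8957. midges: 2.47 > 0.8957 → include.
Rate on top 3: 1.141. mosquitoes: 1.81 > 1.141 → include.
Rate on top 4: 1.322. mayflies: 1.09 < 1.322 → exclude; stop.
Optimal diet: small moths, gnats, midges, mosquitoes — 4 of 5 types.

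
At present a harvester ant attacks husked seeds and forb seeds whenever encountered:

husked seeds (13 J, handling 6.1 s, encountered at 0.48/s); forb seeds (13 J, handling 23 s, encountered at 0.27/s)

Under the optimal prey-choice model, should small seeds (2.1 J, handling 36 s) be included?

Current rate: (0.48×13 + 0.27×13)/(1 + 0.48×6.1 + 0.27×23) = 0.9617 J/s.
Profitability of small seeds: 2.1/36 = 0.05833 J/s.
Since 0.05833 < R, time spent handling small seeds is better spent searching.

No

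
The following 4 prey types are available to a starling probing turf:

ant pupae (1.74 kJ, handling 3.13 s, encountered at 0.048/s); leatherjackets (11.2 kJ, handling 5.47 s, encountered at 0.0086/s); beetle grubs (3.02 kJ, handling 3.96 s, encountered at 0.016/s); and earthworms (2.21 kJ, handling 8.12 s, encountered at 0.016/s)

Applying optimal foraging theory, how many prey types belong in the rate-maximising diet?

4

E/h in descending order: leatherjackets 2.05, beetle grubs 0.763, ant pupae 0.556, earthworms 0.272 kJ/s. The optimal diet is the largest prefix of this list for which every included type satisfies E_i/h_i > R on the types above it.
Rate on top 1: 0.09199. beetle grubs: 0.763 > 0.09199 → include.
Rate on top 2: 0.1303. ant pupae: 0.556 > 0.1303 → include.
Rate on top 3: 0.181. earthworms: 0.272 > 0.181 → include.
Optimal diet: leatherjackets, beetle grubs, ant pupae, earthworms — 4 of 4 types.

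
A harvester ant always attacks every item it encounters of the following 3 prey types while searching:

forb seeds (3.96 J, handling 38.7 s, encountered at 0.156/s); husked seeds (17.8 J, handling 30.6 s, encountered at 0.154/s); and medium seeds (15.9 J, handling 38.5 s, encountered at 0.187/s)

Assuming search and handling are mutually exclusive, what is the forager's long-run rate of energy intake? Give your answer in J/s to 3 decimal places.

0.334 J/s

Energy encountered per unit search time: 0.156×3.96 + 0.154×17.8 + 0.187×15.9 = 6.332 J/s.
Handling time per unit search time: 0.156×38.7 + 0.154×30.6 + 0.187×38.5 = 17.95.
Rate = 6.332/(1 + 17.95) = 0.3342 J/s.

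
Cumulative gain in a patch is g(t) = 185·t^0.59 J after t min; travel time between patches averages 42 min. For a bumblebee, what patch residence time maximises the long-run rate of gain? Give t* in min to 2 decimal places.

By the marginal value theorem, leave when the instantaneous gain rate g'(t) equals the habitat-wide average g(t)/(T + t).
g'(t) = 0.59·185·t^-0.41. Setting 0.59·185·t^-0.41 = 185·t^0.59/(42+t) gives 0.59(42+t) = t, so 0.41·t = 0.59×42.
t* = 0.59×42/0.41 = 60.44 min.

60.44 min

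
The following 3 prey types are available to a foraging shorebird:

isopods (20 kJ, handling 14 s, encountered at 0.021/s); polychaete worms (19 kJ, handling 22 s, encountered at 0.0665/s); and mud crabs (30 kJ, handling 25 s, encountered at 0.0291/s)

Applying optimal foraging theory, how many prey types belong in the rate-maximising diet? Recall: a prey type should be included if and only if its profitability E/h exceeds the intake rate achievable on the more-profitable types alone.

3

Rank by E/h (kJ/s): isopods 1.43, mud crabs 1.2, polychaete worms 0.864. Include each in turn until the next type's E/h falls below the running intake rate.
Rate on top 1: 0.3246. mud crabs: 1.2 > 0.3246 → include.
Rate on top 2: 0.6396. polychaete worms: 0.864 > 0.6396 → include.
Optimal diet: isopods, mud crabs, polychaete worms — 3 of 3 types.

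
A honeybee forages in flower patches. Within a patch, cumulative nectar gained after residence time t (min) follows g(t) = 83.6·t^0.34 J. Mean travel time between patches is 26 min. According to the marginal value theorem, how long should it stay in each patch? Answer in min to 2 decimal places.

Optimal t* satisfies g'(t*) = g(t*)/(T + t*).
g'(t) = 0.34·83.6·t^-0.66. Setting 0.34·83.6·t^-0.66 = 83.6·t^0.34/(26+t) gives 0.34(26+t) = t, so 0.66·t = 0.34×26.
t* = 0.34×26/0.66 = 13.39 min.

13.39 min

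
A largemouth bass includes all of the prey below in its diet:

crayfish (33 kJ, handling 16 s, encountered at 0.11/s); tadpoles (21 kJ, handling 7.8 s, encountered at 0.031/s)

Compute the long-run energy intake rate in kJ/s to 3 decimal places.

1.426 kJ/s

R = Σλ_iE_i / (1 + Σλ_ih_i)
Numerator: 0.11×33 + 0.031×21 = 4.281
Denominator: 1 + 0.11×16 + 0.031×7.8 = 3.002
R = 4.281/3.002 = 1.426 kJ/s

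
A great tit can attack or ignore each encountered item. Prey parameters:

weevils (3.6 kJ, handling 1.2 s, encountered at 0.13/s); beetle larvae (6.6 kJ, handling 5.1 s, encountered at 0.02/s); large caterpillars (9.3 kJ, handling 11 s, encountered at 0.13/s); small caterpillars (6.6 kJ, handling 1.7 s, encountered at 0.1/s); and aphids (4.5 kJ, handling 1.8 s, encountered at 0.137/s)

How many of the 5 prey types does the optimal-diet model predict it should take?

4

Rank by E/h (kJ/s): small caterpillars 3.88, weevils 3, aphids 2.5, beetle larvae 1.29, large caterpillars 0.845. Include each in turn until the next type's E/h falls below the running intake rate.
Rate on top 1: 0.5641. weevils: 3 > 0.5641 → include.
Rate on top 2: 0.8507. aphids: 2.5 > 0.8507 → include.
Rate on top 3: 1.109. beetle larvae: 1.29 > 1.109 → include.
Rate on top 4: 1.121. large caterpillars: 0.845 < 1.121 → exclude; stop.
Optimal diet: small caterpillars, weevils, aphids, beetle larvae — 4 of 5 types.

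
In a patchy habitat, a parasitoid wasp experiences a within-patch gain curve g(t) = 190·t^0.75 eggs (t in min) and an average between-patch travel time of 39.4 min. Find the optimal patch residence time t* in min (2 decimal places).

By the marginal value theorem, leave when the instantaneous gain rate g'(t) equals the habitat-wide average g(t)/(T + t).
g'(t) = 0.75·190·t^-0.25. Setting 0.75·190·t^-0.25 = 190·t^0.75/(39.4+t) gives 0.75(39.4+t) = t, so 0.25·t = 0.75×39.4.
t* = 0.75×39.4/0.25 = 118.2 min.

118.20 min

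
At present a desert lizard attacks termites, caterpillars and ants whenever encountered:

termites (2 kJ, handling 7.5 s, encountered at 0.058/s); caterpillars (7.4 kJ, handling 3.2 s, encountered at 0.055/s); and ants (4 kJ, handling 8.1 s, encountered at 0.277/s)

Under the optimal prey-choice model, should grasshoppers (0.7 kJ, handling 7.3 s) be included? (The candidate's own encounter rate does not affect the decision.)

No

On termites, caterpillars and ants alone, R = ΣλE/(1+Σλh) = 1.631/3.855 = 0.4231 kJ/s.
grasshoppers: E/h = 0.7/7.3 = 0.09589 kJ/s.
0.09589 < 0.4231, so adding grasshoppers would lower the average — exclude it.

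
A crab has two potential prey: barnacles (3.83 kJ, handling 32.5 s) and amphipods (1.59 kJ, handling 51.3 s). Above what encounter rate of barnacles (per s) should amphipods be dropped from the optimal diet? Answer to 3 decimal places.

The zero-one rule: include amphipods iff E₂/h₂ > λE₁/(1+λh₁). Equality gives the switch point.
λE₁h₂ = E₂ + λE₂h₁ ⇒ λ = E₂/(E₁h₂ − E₂h₁) = 1.59/(196.5 − 51.68) = 0.01098 per s.

0.011 per s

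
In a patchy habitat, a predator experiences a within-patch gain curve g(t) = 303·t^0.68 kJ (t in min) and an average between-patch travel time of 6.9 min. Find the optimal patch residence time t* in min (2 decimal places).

Optimal t* satisfies g'(t*) = g(t*)/(T + t*).
g'(t) = 0.68·303·t^-0.32. Setting 0.68·303·t^-0.32 = 303·t^0.68/(6.9+t) gives 0.68(6.9+t) = t, so 0.32·t = 0.68×6.9.
t* = 0.68×6.9/0.32 = 14.66 min.

14.66 min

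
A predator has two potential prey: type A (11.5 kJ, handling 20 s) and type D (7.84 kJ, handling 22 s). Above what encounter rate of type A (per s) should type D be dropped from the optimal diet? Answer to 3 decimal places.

The zero-one rule: include type D iff E₂/h₂ > λE₁/(1+λh₁). Equality gives the switch point.
λE₁h₂ = E₂ + λE₂h₁ ⇒ λ = E₂/(E₁h₂ − E₂h₁) = 7.84/(253 − 156.8) = 0.0815 per s.

0.081 per s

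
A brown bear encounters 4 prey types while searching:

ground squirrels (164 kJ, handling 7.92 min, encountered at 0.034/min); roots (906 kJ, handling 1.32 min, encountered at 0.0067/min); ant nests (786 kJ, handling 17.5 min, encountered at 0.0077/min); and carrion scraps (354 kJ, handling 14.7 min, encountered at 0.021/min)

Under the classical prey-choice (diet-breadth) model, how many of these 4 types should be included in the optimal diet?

Rank by E/h (kJ/min): roots 686, ant nests 44.9, carrion scraps 24.1, ground squirrels 20.7. Include each in turn until the next type's E/h falls below the running intake rate.
Rate on top 1: 6.017. ant nests: 44.9 > 6.017 → include.
Rate on top 2: 10.6. carrion scraps: 24.1 > 10.6 → include.
Rate on top 3: 13.47. ground squirrels: 20.7 > 13.47 → include.
Optimal diet: roots, ant nests, carrion scraps, ground squirrels — 4 of 4 types.

4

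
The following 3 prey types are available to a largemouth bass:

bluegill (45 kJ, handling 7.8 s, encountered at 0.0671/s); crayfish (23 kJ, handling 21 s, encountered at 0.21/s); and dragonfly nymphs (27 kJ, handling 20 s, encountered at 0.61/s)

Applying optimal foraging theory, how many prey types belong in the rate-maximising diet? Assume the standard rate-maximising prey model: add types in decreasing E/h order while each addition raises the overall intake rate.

Rank by E/h (kJ/s): bluegill 5.77, dragonfly nymphs 1.35, crayfish 1.1. Include each in turn until the next type's E/h falls below the running intake rate.
Rate on top 1: 1.982. dragonfly nymphs: 1.35 < 1.982 → exclude; stop.
Optimal diet: bluegill — 1 of 3 types.

1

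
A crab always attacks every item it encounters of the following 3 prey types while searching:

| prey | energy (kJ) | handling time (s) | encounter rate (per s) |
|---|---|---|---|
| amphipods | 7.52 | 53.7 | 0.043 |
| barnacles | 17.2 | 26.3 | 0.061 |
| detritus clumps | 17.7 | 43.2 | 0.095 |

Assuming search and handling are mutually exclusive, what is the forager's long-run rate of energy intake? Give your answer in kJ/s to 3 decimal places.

R = (0.043×7.52 + 0.061×17.2 + 0.095×17.7) / (1 + 0.043×53.7 + 0.061×26.3 + 0.095×43.2) = 3.054/9.017 = 0.3387 kJ/s.

0.339 kJ/s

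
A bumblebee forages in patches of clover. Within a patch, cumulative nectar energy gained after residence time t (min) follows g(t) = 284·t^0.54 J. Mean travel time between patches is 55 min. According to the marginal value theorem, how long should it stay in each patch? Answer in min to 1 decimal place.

64.6 min

By the marginal value theorem, leave when the instantaneous gain rate g'(t) equals the habitat-wide average g(t)/(T + t).
g'(t) = 0.54·284·t^-0.46. Setting 0.54·284·t^-0.46 = 284·t^0.54/(55+t) gives 0.54(55+t) = t, so 0.46·t = 0.54×55.
t* = 0.54×55/0.46 = 64.57 min.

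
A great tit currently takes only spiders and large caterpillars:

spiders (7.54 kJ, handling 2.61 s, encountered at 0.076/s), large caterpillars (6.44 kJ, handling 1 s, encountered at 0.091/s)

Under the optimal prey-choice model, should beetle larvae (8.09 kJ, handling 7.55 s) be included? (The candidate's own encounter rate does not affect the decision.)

Intake rate on the current diet: R = (0.076×7.54 + 0.091×6.44) / (1 + 0.076×2.61 + 0.091×1) = 1.159/1.289 = 0.899 kJ/s.
Profitability of beetle larvae: 8.09/7.55 = 1.072 kJ/s.
1.072 > 0.899, so adding beetle larvae raises the average — include it.

Yes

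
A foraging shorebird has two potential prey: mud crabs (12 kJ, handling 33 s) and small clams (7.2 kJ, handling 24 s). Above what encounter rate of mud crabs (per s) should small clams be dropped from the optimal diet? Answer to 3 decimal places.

0.143 per s

At the threshold, the rate on mud crabs alone equals the profitability of small clams: λ·12/(1 + λ·33) = 7.2/24 = 0.3.
Rearranging, λ(12 − 0.3×33) = 0.3, so λ = 0.3/2.1 = 0.1429 per s.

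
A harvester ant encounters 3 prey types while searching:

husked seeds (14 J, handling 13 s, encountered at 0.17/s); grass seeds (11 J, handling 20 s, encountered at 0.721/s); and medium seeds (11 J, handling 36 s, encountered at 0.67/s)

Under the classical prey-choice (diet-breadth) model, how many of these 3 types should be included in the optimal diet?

1

Rank by E/h (J/s): husked seeds 1.08, grass seeds 0.55, medium seeds 0.306. Include each in turn until the next type's E/h falls below the running intake rate.
Rate on top 1: 0.7414. grass seeds: 0.55 < 0.7414 → exclude; stop.
Optimal diet: husked seeds — 1 of 3 types.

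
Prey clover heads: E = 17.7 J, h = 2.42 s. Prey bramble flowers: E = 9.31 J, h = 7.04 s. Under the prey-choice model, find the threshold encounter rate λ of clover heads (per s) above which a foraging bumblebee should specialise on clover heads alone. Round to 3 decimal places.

At the threshold, the rate on clover heads alone equals the profitability of bramble flowers: λ·17.7/(1 + λ·2.42) = 9.31/7.04 = 1.322.
Rearranging, λ(17.7 − 1.322×2.42) = 1.322, so λ = 1.322/14.5 = 0.0912 per s.

0.091 per s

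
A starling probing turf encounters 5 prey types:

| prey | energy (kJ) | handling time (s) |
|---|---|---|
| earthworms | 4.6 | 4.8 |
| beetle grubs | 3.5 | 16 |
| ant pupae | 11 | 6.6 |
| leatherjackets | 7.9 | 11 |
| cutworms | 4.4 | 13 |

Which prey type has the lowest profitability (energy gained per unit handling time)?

beetle grubs

In descending order of E/h:
ant pupae: 11/6.6 = 1.67 kJ/s
earthworms: 4.6/4.8 = 0.958 kJ/s
leatherjackets: 7.9/11 = 0.718 kJ/s
cutworms: 4.4/13 = 0.338 kJ/s
beetle grubs: 3.5/16 = 0.219 kJ/s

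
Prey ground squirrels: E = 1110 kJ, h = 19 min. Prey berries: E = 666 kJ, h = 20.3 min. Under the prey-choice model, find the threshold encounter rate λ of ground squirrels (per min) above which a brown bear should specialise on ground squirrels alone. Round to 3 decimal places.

0.067 per min

At the threshold, the rate on ground squirrels alone equals the profitability of berries: λ·1110/(1 + λ·19) = 666/20.3 = 32.81.
Rearranging, λ(1110 − 32.81×19) = 32.81, so λ = 32.81/486.7 = 0.06742 per min.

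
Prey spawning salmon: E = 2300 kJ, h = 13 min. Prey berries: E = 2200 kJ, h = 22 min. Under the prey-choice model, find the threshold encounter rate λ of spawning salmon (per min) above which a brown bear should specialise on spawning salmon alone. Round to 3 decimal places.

0.100 per min

Drop berries once their profitability E₂/h₂ falls below the rate achievable on spawning salmon alone: E₂/h₂ = λE₁/(1 + λh₁).
Solve for λ: λE₁h₂ = E₂(1 + λh₁) → λ(E₁h₂ − E₂h₁) = E₂ → λ = E₂/(E₁h₂ − E₂h₁).
λ = 2200/(2300×22 − 2200×13) = 2200/2.2e+04 = 0.1 per min.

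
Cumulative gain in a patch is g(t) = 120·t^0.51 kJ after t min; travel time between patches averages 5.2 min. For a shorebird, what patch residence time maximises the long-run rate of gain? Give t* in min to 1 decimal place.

5.4 min

By the marginal value theorem, leave when the instantaneous gain rate g'(t) equals the habitat-wide average g(t)/(T + t).
g'(t) = 0.51·120·t^-0.49. Setting 0.51·120·t^-0.49 = 120·t^0.51/(5.2+t) gives 0.51(5.2+t) = t, so 0.49·t = 0.51×5.2.
t* = 0.51×5.2/0.49 = 5.412 min.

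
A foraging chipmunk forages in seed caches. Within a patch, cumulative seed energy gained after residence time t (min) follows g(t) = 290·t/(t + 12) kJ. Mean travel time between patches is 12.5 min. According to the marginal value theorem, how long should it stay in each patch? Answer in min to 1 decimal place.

12.2 min

Maximise g(t)/(T+t): set derivative to zero → g'(t)(T+t) = g(t).
g'(t) = 290·12/(t + 12)². Setting 290·12/(t+12)² = 290t/[(t+12)(12.5+t)] gives 12(12.5+t) = t(t+12), so t² = 12×12.5 = 150.
t* = √150 = 12.25 min.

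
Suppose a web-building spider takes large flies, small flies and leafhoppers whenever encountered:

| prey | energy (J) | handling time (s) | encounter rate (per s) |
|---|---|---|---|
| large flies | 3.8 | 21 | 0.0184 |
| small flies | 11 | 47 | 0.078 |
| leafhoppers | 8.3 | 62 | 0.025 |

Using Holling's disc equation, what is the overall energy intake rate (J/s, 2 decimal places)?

Energy encountered per unit search time: 0.0184×3.8 + 0.078×11 + 0.025×8.3 = 1.135 J/s.
Handling time per unit search time: 0.0184×21 + 0.078×47 + 0.025×62 = 5.602.
Rate = 1.135/(1 + 5.602) = 0.172 J/s.

0.17 J/s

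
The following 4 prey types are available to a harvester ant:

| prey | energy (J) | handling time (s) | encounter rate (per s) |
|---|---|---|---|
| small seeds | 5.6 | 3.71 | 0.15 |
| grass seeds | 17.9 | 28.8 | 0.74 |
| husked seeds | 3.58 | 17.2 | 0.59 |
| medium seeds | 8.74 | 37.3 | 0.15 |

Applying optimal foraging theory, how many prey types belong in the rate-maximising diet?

2

Profitabilities (E/h, J/s): small seeds 1.51, grass seeds 0.622, medium seeds 0.234, husked seeds 0.208. Add prey in this order while the next type's profitability exceeds the intake rate on those already taken.
Rate on top 1: 0.5397. grass seeds: 0.622 > 0.5397 → include.
Rate on top 2: 0.616. medium seeds: 0.234 < 0.616 → exclude; stop.
Optimal diet: small seeds, grass seeds — 2 of 4 types.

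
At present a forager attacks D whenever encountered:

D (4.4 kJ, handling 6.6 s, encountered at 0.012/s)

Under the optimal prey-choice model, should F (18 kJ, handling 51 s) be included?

On D alone, R = ΣλE/(1+Σλh) = 0.0528/1.079 = 0.04893 kJ/s.
F: E/h = 18/51 = 0.3529 kJ/s.
0.3529 > 0.04893, so adding F raises the average — include it.

Yes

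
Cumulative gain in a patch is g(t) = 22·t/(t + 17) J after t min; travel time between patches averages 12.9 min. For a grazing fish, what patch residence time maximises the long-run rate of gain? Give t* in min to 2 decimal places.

14.81 min

Maximise g(t)/(T+t): set derivative to zero → g'(t)(T+t) = g(t).
g'(t) = 22·17/(t + 17)². Setting 22·17/(t+17)² = 22t/[(t+17)(12.9+t)] gives 17(12.9+t) = t(t+17), so t² = 17×12.9 = 219.3.
t* = √219.3 = 14.81 min.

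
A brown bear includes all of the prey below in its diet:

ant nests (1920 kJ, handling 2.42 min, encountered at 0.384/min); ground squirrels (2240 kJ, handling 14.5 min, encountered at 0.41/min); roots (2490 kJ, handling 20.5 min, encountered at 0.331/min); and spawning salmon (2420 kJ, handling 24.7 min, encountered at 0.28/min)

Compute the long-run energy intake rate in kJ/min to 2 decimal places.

146.34 kJ/min

R = Σλ_iE_i / (1 + Σλ_ih_i)
Numerator: 0.384×1920 + 0.41×2240 + 0.331×2490 + 0.28×2420 = 3157
Denominator: 1 + 0.384×2.42 + 0.41×14.5 + 0.331×20.5 + 0.28×24.7 = 21.58
R = 3157/21.58 = 146.3 kJ/min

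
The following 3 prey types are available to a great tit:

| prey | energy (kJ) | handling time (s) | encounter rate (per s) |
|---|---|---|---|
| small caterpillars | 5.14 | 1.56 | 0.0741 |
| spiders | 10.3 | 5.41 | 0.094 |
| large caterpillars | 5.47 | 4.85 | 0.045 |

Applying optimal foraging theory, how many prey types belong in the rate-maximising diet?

Rank by E/h (kJ/s): small caterpillars 3.29, spiders 1.9, large caterpillars 1.13. Include each in turn until the next type's E/h falls below the running intake rate.
Rate on top 1: 0.3414. spiders: 1.9 > 0.3414 → include.
Rate on top 2: 0.8306. large caterpillars: 1.13 > 0.8306 → include.
Optimal diet: small caterpillars, spiders, large caterpillars — 3 of 3 types.

3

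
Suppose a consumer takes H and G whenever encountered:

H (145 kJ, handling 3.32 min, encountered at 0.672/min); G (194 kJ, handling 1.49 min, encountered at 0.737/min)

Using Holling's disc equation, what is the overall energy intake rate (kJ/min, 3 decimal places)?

R = Σλ_iE_i / (1 + Σλ_ih_i)
Numerator: 0.672×145 + 0.737×194 = 240.4
Denominator: 1 + 0.672×3.32 + 0.737×1.49 = 4.329
R = 240.4/4.329 = 55.53 kJ/min

55.534 kJ/min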